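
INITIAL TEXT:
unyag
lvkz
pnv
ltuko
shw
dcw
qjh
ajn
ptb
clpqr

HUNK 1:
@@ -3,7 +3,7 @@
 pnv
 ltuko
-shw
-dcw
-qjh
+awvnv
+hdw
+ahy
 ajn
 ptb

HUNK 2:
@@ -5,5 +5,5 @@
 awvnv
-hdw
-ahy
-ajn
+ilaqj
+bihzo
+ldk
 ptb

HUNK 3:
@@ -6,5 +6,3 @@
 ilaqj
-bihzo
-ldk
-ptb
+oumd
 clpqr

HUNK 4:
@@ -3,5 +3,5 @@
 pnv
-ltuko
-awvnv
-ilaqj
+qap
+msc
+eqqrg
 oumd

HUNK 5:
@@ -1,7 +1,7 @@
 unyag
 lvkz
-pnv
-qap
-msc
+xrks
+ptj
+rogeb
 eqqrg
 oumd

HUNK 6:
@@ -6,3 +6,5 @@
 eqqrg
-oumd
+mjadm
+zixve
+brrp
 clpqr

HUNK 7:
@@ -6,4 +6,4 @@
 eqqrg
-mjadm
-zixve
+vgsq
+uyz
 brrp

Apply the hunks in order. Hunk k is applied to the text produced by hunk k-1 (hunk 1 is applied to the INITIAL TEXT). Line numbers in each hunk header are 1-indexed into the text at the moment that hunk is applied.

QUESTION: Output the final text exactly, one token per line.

Hunk 1: at line 3 remove [shw,dcw,qjh] add [awvnv,hdw,ahy] -> 10 lines: unyag lvkz pnv ltuko awvnv hdw ahy ajn ptb clpqr
Hunk 2: at line 5 remove [hdw,ahy,ajn] add [ilaqj,bihzo,ldk] -> 10 lines: unyag lvkz pnv ltuko awvnv ilaqj bihzo ldk ptb clpqr
Hunk 3: at line 6 remove [bihzo,ldk,ptb] add [oumd] -> 8 lines: unyag lvkz pnv ltuko awvnv ilaqj oumd clpqr
Hunk 4: at line 3 remove [ltuko,awvnv,ilaqj] add [qap,msc,eqqrg] -> 8 lines: unyag lvkz pnv qap msc eqqrg oumd clpqr
Hunk 5: at line 1 remove [pnv,qap,msc] add [xrks,ptj,rogeb] -> 8 lines: unyag lvkz xrks ptj rogeb eqqrg oumd clpqr
Hunk 6: at line 6 remove [oumd] add [mjadm,zixve,brrp] -> 10 lines: unyag lvkz xrks ptj rogeb eqqrg mjadm zixve brrp clpqr
Hunk 7: at line 6 remove [mjadm,zixve] add [vgsq,uyz] -> 10 lines: unyag lvkz xrks ptj rogeb eqqrg vgsq uyz brrp clpqr

Answer: unyag
lvkz
xrks
ptj
rogeb
eqqrg
vgsq
uyz
brrp
clpqr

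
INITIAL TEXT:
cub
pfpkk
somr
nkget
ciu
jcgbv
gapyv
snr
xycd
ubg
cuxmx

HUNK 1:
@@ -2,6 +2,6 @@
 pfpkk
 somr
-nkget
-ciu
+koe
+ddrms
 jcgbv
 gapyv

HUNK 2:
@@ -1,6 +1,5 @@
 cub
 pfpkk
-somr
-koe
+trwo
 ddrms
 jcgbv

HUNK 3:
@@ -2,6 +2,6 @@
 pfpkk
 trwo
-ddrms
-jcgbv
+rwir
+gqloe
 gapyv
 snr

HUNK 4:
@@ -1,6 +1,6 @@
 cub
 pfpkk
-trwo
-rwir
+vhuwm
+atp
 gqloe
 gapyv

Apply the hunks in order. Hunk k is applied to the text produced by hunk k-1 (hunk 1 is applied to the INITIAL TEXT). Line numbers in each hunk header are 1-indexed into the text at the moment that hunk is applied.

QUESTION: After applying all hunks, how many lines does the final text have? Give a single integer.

Hunk 1: at line 2 remove [nkget,ciu] add [koe,ddrms] -> 11 lines: cub pfpkk somr koe ddrms jcgbv gapyv snr xycd ubg cuxmx
Hunk 2: at line 1 remove [somr,koe] add [trwo] -> 10 lines: cub pfpkk trwo ddrms jcgbv gapyv snr xycd ubg cuxmx
Hunk 3: at line 2 remove [ddrms,jcgbv] add [rwir,gqloe] -> 10 lines: cub pfpkk trwo rwir gqloe gapyv snr xycd ubg cuxmx
Hunk 4: at line 1 remove [trwo,rwir] add [vhuwm,atp] -> 10 lines: cub pfpkk vhuwm atp gqloe gapyv snr xycd ubg cuxmx
Final line count: 10

Answer: 10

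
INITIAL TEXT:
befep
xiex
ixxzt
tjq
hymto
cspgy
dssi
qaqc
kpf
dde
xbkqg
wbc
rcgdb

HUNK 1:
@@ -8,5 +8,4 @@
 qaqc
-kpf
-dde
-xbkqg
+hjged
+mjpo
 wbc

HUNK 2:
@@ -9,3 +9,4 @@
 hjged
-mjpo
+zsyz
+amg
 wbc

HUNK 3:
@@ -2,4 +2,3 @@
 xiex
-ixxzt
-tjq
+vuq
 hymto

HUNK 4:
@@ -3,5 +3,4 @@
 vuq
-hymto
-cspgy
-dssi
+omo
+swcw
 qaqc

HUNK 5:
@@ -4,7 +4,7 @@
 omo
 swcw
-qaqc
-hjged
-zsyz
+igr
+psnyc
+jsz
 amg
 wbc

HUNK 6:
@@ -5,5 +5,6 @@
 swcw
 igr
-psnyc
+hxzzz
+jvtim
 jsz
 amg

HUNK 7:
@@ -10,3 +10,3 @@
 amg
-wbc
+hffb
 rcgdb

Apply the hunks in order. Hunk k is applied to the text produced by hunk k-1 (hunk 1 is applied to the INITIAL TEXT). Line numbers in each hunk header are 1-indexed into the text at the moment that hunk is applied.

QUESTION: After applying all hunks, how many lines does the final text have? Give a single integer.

Answer: 12

Derivation:
Hunk 1: at line 8 remove [kpf,dde,xbkqg] add [hjged,mjpo] -> 12 lines: befep xiex ixxzt tjq hymto cspgy dssi qaqc hjged mjpo wbc rcgdb
Hunk 2: at line 9 remove [mjpo] add [zsyz,amg] -> 13 lines: befep xiex ixxzt tjq hymto cspgy dssi qaqc hjged zsyz amg wbc rcgdb
Hunk 3: at line 2 remove [ixxzt,tjq] add [vuq] -> 12 lines: befep xiex vuq hymto cspgy dssi qaqc hjged zsyz amg wbc rcgdb
Hunk 4: at line 3 remove [hymto,cspgy,dssi] add [omo,swcw] -> 11 lines: befep xiex vuq omo swcw qaqc hjged zsyz amg wbc rcgdb
Hunk 5: at line 4 remove [qaqc,hjged,zsyz] add [igr,psnyc,jsz] -> 11 lines: befep xiex vuq omo swcw igr psnyc jsz amg wbc rcgdb
Hunk 6: at line 5 remove [psnyc] add [hxzzz,jvtim] -> 12 lines: befep xiex vuq omo swcw igr hxzzz jvtim jsz amg wbc rcgdb
Hunk 7: at line 10 remove [wbc] add [hffb] -> 12 lines: befep xiex vuq omo swcw igr hxzzz jvtim jsz amg hffb rcgdb
Final line count: 12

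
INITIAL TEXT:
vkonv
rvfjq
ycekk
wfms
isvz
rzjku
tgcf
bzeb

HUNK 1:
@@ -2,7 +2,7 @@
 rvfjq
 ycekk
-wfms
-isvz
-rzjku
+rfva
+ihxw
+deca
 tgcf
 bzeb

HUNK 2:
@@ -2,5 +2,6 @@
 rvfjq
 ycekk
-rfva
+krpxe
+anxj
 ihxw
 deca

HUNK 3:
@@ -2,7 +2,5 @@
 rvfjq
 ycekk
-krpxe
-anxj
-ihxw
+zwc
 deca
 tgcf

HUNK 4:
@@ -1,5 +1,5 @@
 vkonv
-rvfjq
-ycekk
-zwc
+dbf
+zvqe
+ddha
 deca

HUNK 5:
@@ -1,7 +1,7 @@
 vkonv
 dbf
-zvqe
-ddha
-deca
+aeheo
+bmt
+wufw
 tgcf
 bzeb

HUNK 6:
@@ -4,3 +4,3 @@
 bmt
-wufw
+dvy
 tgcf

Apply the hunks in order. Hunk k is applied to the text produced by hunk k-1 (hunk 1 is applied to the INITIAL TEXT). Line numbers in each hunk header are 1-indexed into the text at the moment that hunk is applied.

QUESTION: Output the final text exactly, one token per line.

Hunk 1: at line 2 remove [wfms,isvz,rzjku] add [rfva,ihxw,deca] -> 8 lines: vkonv rvfjq ycekk rfva ihxw deca tgcf bzeb
Hunk 2: at line 2 remove [rfva] add [krpxe,anxj] -> 9 lines: vkonv rvfjq ycekk krpxe anxj ihxw deca tgcf bzeb
Hunk 3: at line 2 remove [krpxe,anxj,ihxw] add [zwc] -> 7 lines: vkonv rvfjq ycekk zwc deca tgcf bzeb
Hunk 4: at line 1 remove [rvfjq,ycekk,zwc] add [dbf,zvqe,ddha] -> 7 lines: vkonv dbf zvqe ddha deca tgcf bzeb
Hunk 5: at line 1 remove [zvqe,ddha,deca] add [aeheo,bmt,wufw] -> 7 lines: vkonv dbf aeheo bmt wufw tgcf bzeb
Hunk 6: at line 4 remove [wufw] add [dvy] -> 7 lines: vkonv dbf aeheo bmt dvy tgcf bzeb

Answer: vkonv
dbf
aeheo
bmt
dvy
tgcf
bzeb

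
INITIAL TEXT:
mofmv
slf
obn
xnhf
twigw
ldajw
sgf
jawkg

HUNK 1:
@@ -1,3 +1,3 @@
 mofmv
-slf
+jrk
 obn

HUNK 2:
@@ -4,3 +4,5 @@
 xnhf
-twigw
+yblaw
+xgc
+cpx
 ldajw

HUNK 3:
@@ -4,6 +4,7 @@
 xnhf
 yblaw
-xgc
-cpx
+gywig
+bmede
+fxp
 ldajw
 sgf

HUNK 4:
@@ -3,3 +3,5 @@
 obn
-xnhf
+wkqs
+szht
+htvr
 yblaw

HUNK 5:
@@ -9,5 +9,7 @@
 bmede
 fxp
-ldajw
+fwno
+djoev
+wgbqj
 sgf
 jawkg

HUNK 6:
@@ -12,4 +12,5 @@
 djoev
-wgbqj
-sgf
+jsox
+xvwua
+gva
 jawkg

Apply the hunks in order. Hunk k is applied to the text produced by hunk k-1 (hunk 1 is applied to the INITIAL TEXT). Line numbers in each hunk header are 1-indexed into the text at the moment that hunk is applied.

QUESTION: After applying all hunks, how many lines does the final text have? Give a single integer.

Answer: 16

Derivation:
Hunk 1: at line 1 remove [slf] add [jrk] -> 8 lines: mofmv jrk obn xnhf twigw ldajw sgf jawkg
Hunk 2: at line 4 remove [twigw] add [yblaw,xgc,cpx] -> 10 lines: mofmv jrk obn xnhf yblaw xgc cpx ldajw sgf jawkg
Hunk 3: at line 4 remove [xgc,cpx] add [gywig,bmede,fxp] -> 11 lines: mofmv jrk obn xnhf yblaw gywig bmede fxp ldajw sgf jawkg
Hunk 4: at line 3 remove [xnhf] add [wkqs,szht,htvr] -> 13 lines: mofmv jrk obn wkqs szht htvr yblaw gywig bmede fxp ldajw sgf jawkg
Hunk 5: at line 9 remove [ldajw] add [fwno,djoev,wgbqj] -> 15 lines: mofmv jrk obn wkqs szht htvr yblaw gywig bmede fxp fwno djoev wgbqj sgf jawkg
Hunk 6: at line 12 remove [wgbqj,sgf] add [jsox,xvwua,gva] -> 16 lines: mofmv jrk obn wkqs szht htvr yblaw gywig bmede fxp fwno djoev jsox xvwua gva jawkg
Final line count: 16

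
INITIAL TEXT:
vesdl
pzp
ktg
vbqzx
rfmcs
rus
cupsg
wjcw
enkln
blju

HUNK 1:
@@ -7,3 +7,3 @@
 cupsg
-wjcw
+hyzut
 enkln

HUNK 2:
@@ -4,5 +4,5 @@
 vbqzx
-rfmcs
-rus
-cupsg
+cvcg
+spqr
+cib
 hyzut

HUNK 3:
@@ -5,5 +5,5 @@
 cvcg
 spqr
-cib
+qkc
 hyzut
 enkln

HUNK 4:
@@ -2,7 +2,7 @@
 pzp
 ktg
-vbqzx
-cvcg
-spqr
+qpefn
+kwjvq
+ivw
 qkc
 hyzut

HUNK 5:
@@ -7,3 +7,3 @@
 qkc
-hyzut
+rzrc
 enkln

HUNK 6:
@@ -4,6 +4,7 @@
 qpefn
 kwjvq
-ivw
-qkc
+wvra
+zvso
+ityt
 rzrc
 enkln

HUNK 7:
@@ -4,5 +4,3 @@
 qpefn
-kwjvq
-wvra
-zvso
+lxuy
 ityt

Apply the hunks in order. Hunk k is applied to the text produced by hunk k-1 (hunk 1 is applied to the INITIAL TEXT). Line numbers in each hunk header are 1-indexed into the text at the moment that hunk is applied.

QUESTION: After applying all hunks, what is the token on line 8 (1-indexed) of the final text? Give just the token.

Answer: enkln

Derivation:
Hunk 1: at line 7 remove [wjcw] add [hyzut] -> 10 lines: vesdl pzp ktg vbqzx rfmcs rus cupsg hyzut enkln blju
Hunk 2: at line 4 remove [rfmcs,rus,cupsg] add [cvcg,spqr,cib] -> 10 lines: vesdl pzp ktg vbqzx cvcg spqr cib hyzut enkln blju
Hunk 3: at line 5 remove [cib] add [qkc] -> 10 lines: vesdl pzp ktg vbqzx cvcg spqr qkc hyzut enkln blju
Hunk 4: at line 2 remove [vbqzx,cvcg,spqr] add [qpefn,kwjvq,ivw] -> 10 lines: vesdl pzp ktg qpefn kwjvq ivw qkc hyzut enkln blju
Hunk 5: at line 7 remove [hyzut] add [rzrc] -> 10 lines: vesdl pzp ktg qpefn kwjvq ivw qkc rzrc enkln blju
Hunk 6: at line 4 remove [ivw,qkc] add [wvra,zvso,ityt] -> 11 lines: vesdl pzp ktg qpefn kwjvq wvra zvso ityt rzrc enkln blju
Hunk 7: at line 4 remove [kwjvq,wvra,zvso] add [lxuy] -> 9 lines: vesdl pzp ktg qpefn lxuy ityt rzrc enkln blju
Final line 8: enkln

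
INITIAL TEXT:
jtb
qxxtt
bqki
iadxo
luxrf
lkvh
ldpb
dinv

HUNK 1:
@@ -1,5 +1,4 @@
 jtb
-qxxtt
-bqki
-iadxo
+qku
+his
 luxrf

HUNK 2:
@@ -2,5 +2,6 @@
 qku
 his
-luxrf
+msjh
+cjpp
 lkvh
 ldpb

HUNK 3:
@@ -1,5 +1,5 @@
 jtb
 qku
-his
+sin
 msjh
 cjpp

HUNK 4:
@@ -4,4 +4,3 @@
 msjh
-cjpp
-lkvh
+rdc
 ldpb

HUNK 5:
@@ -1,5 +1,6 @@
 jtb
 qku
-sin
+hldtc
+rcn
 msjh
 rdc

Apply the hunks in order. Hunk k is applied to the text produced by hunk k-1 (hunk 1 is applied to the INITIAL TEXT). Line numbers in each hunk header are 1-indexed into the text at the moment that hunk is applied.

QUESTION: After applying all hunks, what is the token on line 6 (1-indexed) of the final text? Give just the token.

Hunk 1: at line 1 remove [qxxtt,bqki,iadxo] add [qku,his] -> 7 lines: jtb qku his luxrf lkvh ldpb dinv
Hunk 2: at line 2 remove [luxrf] add [msjh,cjpp] -> 8 lines: jtb qku his msjh cjpp lkvh ldpb dinv
Hunk 3: at line 1 remove [his] add [sin] -> 8 lines: jtb qku sin msjh cjpp lkvh ldpb dinv
Hunk 4: at line 4 remove [cjpp,lkvh] add [rdc] -> 7 lines: jtb qku sin msjh rdc ldpb dinv
Hunk 5: at line 1 remove [sin] add [hldtc,rcn] -> 8 lines: jtb qku hldtc rcn msjh rdc ldpb dinv
Final line 6: rdc

Answer: rdc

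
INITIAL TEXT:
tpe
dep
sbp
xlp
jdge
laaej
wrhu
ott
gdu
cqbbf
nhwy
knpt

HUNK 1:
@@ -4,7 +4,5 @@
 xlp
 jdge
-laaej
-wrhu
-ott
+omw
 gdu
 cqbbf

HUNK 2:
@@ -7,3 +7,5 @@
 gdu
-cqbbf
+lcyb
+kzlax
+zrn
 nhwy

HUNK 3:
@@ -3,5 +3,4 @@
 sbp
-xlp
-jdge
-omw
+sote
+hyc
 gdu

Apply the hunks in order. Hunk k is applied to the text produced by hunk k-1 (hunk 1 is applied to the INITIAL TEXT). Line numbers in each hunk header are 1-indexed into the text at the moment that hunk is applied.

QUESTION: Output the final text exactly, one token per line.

Hunk 1: at line 4 remove [laaej,wrhu,ott] add [omw] -> 10 lines: tpe dep sbp xlp jdge omw gdu cqbbf nhwy knpt
Hunk 2: at line 7 remove [cqbbf] add [lcyb,kzlax,zrn] -> 12 lines: tpe dep sbp xlp jdge omw gdu lcyb kzlax zrn nhwy knpt
Hunk 3: at line 3 remove [xlp,jdge,omw] add [sote,hyc] -> 11 lines: tpe dep sbp sote hyc gdu lcyb kzlax zrn nhwy knpt

Answer: tpe
dep
sbp
sote
hyc
gdu
lcyb
kzlax
zrn
nhwy
knpt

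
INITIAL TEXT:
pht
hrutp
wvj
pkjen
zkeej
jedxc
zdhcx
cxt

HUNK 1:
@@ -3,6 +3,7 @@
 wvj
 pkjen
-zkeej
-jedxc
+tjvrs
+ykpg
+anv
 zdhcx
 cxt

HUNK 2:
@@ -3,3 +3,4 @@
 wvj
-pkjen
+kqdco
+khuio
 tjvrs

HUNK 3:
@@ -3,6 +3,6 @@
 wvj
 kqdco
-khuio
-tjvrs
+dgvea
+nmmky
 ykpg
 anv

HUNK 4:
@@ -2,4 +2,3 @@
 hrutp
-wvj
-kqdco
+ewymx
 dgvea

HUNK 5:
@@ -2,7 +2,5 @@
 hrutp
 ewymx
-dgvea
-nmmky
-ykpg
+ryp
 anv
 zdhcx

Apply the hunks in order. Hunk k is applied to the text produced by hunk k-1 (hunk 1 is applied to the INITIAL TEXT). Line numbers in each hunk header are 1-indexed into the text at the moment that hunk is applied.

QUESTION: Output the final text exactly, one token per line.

Answer: pht
hrutp
ewymx
ryp
anv
zdhcx
cxt

Derivation:
Hunk 1: at line 3 remove [zkeej,jedxc] add [tjvrs,ykpg,anv] -> 9 lines: pht hrutp wvj pkjen tjvrs ykpg anv zdhcx cxt
Hunk 2: at line 3 remove [pkjen] add [kqdco,khuio] -> 10 lines: pht hrutp wvj kqdco khuio tjvrs ykpg anv zdhcx cxt
Hunk 3: at line 3 remove [khuio,tjvrs] add [dgvea,nmmky] -> 10 lines: pht hrutp wvj kqdco dgvea nmmky ykpg anv zdhcx cxt
Hunk 4: at line 2 remove [wvj,kqdco] add [ewymx] -> 9 lines: pht hrutp ewymx dgvea nmmky ykpg anv zdhcx cxt
Hunk 5: at line 2 remove [dgvea,nmmky,ykpg] add [ryp] -> 7 lines: pht hrutp ewymx ryp anv zdhcx cxt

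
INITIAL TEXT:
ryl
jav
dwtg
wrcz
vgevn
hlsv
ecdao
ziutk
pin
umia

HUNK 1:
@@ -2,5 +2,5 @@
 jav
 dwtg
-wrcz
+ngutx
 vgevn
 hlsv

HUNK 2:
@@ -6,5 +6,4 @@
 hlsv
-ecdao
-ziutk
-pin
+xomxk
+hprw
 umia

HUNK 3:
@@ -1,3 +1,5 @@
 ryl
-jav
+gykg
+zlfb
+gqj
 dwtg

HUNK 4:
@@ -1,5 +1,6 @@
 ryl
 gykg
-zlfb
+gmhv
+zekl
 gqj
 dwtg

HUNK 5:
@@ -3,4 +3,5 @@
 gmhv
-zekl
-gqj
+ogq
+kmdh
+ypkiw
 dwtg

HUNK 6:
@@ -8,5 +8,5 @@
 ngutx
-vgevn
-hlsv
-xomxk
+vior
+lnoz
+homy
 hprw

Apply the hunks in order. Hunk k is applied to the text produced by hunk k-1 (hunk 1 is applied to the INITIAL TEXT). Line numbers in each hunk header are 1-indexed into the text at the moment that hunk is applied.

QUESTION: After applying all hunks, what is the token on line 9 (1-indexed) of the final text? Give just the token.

Answer: vior

Derivation:
Hunk 1: at line 2 remove [wrcz] add [ngutx] -> 10 lines: ryl jav dwtg ngutx vgevn hlsv ecdao ziutk pin umia
Hunk 2: at line 6 remove [ecdao,ziutk,pin] add [xomxk,hprw] -> 9 lines: ryl jav dwtg ngutx vgevn hlsv xomxk hprw umia
Hunk 3: at line 1 remove [jav] add [gykg,zlfb,gqj] -> 11 lines: ryl gykg zlfb gqj dwtg ngutx vgevn hlsv xomxk hprw umia
Hunk 4: at line 1 remove [zlfb] add [gmhv,zekl] -> 12 lines: ryl gykg gmhv zekl gqj dwtg ngutx vgevn hlsv xomxk hprw umia
Hunk 5: at line 3 remove [zekl,gqj] add [ogq,kmdh,ypkiw] -> 13 lines: ryl gykg gmhv ogq kmdh ypkiw dwtg ngutx vgevn hlsv xomxk hprw umia
Hunk 6: at line 8 remove [vgevn,hlsv,xomxk] add [vior,lnoz,homy] -> 13 lines: ryl gykg gmhv ogq kmdh ypkiw dwtg ngutx vior lnoz homy hprw umia
Final line 9: vior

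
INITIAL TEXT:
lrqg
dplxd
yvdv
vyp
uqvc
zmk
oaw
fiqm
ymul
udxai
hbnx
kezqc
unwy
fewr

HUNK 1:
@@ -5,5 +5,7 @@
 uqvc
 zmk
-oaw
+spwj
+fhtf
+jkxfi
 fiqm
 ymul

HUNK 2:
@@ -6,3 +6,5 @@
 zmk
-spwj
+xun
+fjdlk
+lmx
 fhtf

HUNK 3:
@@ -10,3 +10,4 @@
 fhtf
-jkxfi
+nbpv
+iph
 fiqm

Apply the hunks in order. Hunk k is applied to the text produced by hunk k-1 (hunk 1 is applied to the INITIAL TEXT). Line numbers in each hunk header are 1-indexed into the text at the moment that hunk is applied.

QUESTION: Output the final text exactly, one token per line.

Answer: lrqg
dplxd
yvdv
vyp
uqvc
zmk
xun
fjdlk
lmx
fhtf
nbpv
iph
fiqm
ymul
udxai
hbnx
kezqc
unwy
fewr

Derivation:
Hunk 1: at line 5 remove [oaw] add [spwj,fhtf,jkxfi] -> 16 lines: lrqg dplxd yvdv vyp uqvc zmk spwj fhtf jkxfi fiqm ymul udxai hbnx kezqc unwy fewr
Hunk 2: at line 6 remove [spwj] add [xun,fjdlk,lmx] -> 18 lines: lrqg dplxd yvdv vyp uqvc zmk xun fjdlk lmx fhtf jkxfi fiqm ymul udxai hbnx kezqc unwy fewr
Hunk 3: at line 10 remove [jkxfi] add [nbpv,iph] -> 19 lines: lrqg dplxd yvdv vyp uqvc zmk xun fjdlk lmx fhtf nbpv iph fiqm ymul udxai hbnx kezqc unwy fewr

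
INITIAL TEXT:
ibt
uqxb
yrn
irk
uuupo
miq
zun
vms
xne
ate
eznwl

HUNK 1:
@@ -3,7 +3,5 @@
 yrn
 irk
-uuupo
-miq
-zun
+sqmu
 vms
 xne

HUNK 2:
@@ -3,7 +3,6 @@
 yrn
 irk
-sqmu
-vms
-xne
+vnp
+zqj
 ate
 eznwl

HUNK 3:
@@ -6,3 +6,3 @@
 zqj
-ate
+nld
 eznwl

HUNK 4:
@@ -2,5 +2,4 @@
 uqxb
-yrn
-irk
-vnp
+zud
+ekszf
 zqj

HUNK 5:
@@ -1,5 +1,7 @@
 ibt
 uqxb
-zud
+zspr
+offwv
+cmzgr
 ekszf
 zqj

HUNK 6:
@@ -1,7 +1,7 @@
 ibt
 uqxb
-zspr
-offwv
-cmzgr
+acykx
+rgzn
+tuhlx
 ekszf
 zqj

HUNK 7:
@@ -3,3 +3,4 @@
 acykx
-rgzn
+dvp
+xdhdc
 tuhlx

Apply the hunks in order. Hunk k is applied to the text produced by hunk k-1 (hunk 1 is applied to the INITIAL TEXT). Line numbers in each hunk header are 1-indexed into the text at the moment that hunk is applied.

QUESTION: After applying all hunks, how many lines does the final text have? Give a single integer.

Answer: 10

Derivation:
Hunk 1: at line 3 remove [uuupo,miq,zun] add [sqmu] -> 9 lines: ibt uqxb yrn irk sqmu vms xne ate eznwl
Hunk 2: at line 3 remove [sqmu,vms,xne] add [vnp,zqj] -> 8 lines: ibt uqxb yrn irk vnp zqj ate eznwl
Hunk 3: at line 6 remove [ate] add [nld] -> 8 lines: ibt uqxb yrn irk vnp zqj nld eznwl
Hunk 4: at line 2 remove [yrn,irk,vnp] add [zud,ekszf] -> 7 lines: ibt uqxb zud ekszf zqj nld eznwl
Hunk 5: at line 1 remove [zud] add [zspr,offwv,cmzgr] -> 9 lines: ibt uqxb zspr offwv cmzgr ekszf zqj nld eznwl
Hunk 6: at line 1 remove [zspr,offwv,cmzgr] add [acykx,rgzn,tuhlx] -> 9 lines: ibt uqxb acykx rgzn tuhlx ekszf zqj nld eznwl
Hunk 7: at line 3 remove [rgzn] add [dvp,xdhdc] -> 10 lines: ibt uqxb acykx dvp xdhdc tuhlx ekszf zqj nld eznwl
Final line count: 10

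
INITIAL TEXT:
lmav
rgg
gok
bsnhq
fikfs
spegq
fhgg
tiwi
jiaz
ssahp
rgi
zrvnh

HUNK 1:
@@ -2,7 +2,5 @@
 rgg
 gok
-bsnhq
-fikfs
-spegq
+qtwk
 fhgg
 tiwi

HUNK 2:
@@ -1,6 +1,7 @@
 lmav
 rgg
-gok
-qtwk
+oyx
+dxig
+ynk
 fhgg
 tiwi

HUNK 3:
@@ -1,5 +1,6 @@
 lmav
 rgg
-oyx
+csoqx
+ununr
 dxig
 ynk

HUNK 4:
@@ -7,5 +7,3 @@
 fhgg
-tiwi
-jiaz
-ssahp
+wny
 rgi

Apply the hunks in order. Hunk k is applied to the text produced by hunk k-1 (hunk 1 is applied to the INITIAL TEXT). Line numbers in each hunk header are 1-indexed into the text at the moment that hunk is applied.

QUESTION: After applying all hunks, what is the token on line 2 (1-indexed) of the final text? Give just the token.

Hunk 1: at line 2 remove [bsnhq,fikfs,spegq] add [qtwk] -> 10 lines: lmav rgg gok qtwk fhgg tiwi jiaz ssahp rgi zrvnh
Hunk 2: at line 1 remove [gok,qtwk] add [oyx,dxig,ynk] -> 11 lines: lmav rgg oyx dxig ynk fhgg tiwi jiaz ssahp rgi zrvnh
Hunk 3: at line 1 remove [oyx] add [csoqx,ununr] -> 12 lines: lmav rgg csoqx ununr dxig ynk fhgg tiwi jiaz ssahp rgi zrvnh
Hunk 4: at line 7 remove [tiwi,jiaz,ssahp] add [wny] -> 10 lines: lmav rgg csoqx ununr dxig ynk fhgg wny rgi zrvnh
Final line 2: rgg

Answer: rgg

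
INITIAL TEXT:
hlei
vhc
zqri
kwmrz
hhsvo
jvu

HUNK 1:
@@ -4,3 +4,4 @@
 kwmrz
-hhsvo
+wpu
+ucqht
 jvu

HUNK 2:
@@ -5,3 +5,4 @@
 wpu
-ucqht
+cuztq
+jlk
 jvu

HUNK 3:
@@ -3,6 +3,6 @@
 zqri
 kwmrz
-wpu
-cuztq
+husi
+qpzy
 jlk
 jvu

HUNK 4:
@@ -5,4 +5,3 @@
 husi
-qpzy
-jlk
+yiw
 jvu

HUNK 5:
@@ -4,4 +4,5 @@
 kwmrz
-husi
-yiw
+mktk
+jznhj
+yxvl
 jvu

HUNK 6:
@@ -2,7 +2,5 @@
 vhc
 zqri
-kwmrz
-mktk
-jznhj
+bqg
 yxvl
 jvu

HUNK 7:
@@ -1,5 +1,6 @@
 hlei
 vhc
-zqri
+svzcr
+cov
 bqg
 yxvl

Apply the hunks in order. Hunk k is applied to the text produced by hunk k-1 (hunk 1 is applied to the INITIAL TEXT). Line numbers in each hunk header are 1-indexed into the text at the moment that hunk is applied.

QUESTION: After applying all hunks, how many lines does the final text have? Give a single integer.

Hunk 1: at line 4 remove [hhsvo] add [wpu,ucqht] -> 7 lines: hlei vhc zqri kwmrz wpu ucqht jvu
Hunk 2: at line 5 remove [ucqht] add [cuztq,jlk] -> 8 lines: hlei vhc zqri kwmrz wpu cuztq jlk jvu
Hunk 3: at line 3 remove [wpu,cuztq] add [husi,qpzy] -> 8 lines: hlei vhc zqri kwmrz husi qpzy jlk jvu
Hunk 4: at line 5 remove [qpzy,jlk] add [yiw] -> 7 lines: hlei vhc zqri kwmrz husi yiw jvu
Hunk 5: at line 4 remove [husi,yiw] add [mktk,jznhj,yxvl] -> 8 lines: hlei vhc zqri kwmrz mktk jznhj yxvl jvu
Hunk 6: at line 2 remove [kwmrz,mktk,jznhj] add [bqg] -> 6 lines: hlei vhc zqri bqg yxvl jvu
Hunk 7: at line 1 remove [zqri] add [svzcr,cov] -> 7 lines: hlei vhc svzcr cov bqg yxvl jvu
Final line count: 7

Answer: 7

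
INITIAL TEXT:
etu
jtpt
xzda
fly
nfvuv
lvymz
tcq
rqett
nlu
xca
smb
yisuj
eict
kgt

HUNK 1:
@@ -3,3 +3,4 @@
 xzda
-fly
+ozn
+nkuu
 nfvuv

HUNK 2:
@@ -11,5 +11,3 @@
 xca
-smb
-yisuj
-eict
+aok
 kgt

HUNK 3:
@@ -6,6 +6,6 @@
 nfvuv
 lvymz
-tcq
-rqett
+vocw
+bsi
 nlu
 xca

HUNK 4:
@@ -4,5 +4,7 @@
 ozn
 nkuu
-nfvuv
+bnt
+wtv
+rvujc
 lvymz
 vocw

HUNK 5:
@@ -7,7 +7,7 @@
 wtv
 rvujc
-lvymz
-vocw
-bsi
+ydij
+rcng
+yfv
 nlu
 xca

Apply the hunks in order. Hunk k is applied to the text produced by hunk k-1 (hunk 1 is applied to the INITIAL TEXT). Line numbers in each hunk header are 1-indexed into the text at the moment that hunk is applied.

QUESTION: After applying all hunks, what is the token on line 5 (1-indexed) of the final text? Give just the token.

Hunk 1: at line 3 remove [fly] add [ozn,nkuu] -> 15 lines: etu jtpt xzda ozn nkuu nfvuv lvymz tcq rqett nlu xca smb yisuj eict kgt
Hunk 2: at line 11 remove [smb,yisuj,eict] add [aok] -> 13 lines: etu jtpt xzda ozn nkuu nfvuv lvymz tcq rqett nlu xca aok kgt
Hunk 3: at line 6 remove [tcq,rqett] add [vocw,bsi] -> 13 lines: etu jtpt xzda ozn nkuu nfvuv lvymz vocw bsi nlu xca aok kgt
Hunk 4: at line 4 remove [nfvuv] add [bnt,wtv,rvujc] -> 15 lines: etu jtpt xzda ozn nkuu bnt wtv rvujc lvymz vocw bsi nlu xca aok kgt
Hunk 5: at line 7 remove [lvymz,vocw,bsi] add [ydij,rcng,yfv] -> 15 lines: etu jtpt xzda ozn nkuu bnt wtv rvujc ydij rcng yfv nlu xca aok kgt
Final line 5: nkuu

Answer: nkuu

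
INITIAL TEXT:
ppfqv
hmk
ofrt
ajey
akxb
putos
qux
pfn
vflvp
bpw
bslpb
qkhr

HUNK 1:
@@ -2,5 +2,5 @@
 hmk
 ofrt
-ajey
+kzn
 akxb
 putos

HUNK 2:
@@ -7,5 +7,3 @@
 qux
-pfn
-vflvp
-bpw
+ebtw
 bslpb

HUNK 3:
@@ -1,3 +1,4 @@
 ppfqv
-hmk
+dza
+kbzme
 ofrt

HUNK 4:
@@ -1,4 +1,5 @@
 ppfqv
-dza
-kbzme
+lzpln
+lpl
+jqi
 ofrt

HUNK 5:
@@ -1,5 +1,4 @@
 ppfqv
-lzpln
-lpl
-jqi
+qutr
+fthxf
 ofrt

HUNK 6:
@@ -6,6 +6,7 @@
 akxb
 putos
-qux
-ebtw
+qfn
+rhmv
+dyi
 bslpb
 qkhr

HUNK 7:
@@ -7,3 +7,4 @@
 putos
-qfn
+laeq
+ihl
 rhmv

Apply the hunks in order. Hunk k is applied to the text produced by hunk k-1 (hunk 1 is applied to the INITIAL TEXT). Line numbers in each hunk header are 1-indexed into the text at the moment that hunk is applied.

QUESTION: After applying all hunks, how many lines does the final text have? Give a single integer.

Hunk 1: at line 2 remove [ajey] add [kzn] -> 12 lines: ppfqv hmk ofrt kzn akxb putos qux pfn vflvp bpw bslpb qkhr
Hunk 2: at line 7 remove [pfn,vflvp,bpw] add [ebtw] -> 10 lines: ppfqv hmk ofrt kzn akxb putos qux ebtw bslpb qkhr
Hunk 3: at line 1 remove [hmk] add [dza,kbzme] -> 11 lines: ppfqv dza kbzme ofrt kzn akxb putos qux ebtw bslpb qkhr
Hunk 4: at line 1 remove [dza,kbzme] add [lzpln,lpl,jqi] -> 12 lines: ppfqv lzpln lpl jqi ofrt kzn akxb putos qux ebtw bslpb qkhr
Hunk 5: at line 1 remove [lzpln,lpl,jqi] add [qutr,fthxf] -> 11 lines: ppfqv qutr fthxf ofrt kzn akxb putos qux ebtw bslpb qkhr
Hunk 6: at line 6 remove [qux,ebtw] add [qfn,rhmv,dyi] -> 12 lines: ppfqv qutr fthxf ofrt kzn akxb putos qfn rhmv dyi bslpb qkhr
Hunk 7: at line 7 remove [qfn] add [laeq,ihl] -> 13 lines: ppfqv qutr fthxf ofrt kzn akxb putos laeq ihl rhmv dyi bslpb qkhr
Final line count: 13

Answer: 13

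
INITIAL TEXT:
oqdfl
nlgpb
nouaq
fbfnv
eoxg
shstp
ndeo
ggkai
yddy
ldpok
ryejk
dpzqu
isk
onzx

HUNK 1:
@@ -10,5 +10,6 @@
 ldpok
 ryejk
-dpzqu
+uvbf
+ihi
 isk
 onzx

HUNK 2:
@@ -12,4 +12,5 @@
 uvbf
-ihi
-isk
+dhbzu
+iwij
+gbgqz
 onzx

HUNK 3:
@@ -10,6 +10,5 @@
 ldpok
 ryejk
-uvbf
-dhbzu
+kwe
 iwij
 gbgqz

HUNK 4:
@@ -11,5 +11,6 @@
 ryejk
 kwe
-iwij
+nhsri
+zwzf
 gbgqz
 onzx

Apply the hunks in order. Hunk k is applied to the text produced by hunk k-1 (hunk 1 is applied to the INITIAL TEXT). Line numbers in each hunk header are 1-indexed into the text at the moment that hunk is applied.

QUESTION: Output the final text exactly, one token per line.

Answer: oqdfl
nlgpb
nouaq
fbfnv
eoxg
shstp
ndeo
ggkai
yddy
ldpok
ryejk
kwe
nhsri
zwzf
gbgqz
onzx

Derivation:
Hunk 1: at line 10 remove [dpzqu] add [uvbf,ihi] -> 15 lines: oqdfl nlgpb nouaq fbfnv eoxg shstp ndeo ggkai yddy ldpok ryejk uvbf ihi isk onzx
Hunk 2: at line 12 remove [ihi,isk] add [dhbzu,iwij,gbgqz] -> 16 lines: oqdfl nlgpb nouaq fbfnv eoxg shstp ndeo ggkai yddy ldpok ryejk uvbf dhbzu iwij gbgqz onzx
Hunk 3: at line 10 remove [uvbf,dhbzu] add [kwe] -> 15 lines: oqdfl nlgpb nouaq fbfnv eoxg shstp ndeo ggkai yddy ldpok ryejk kwe iwij gbgqz onzx
Hunk 4: at line 11 remove [iwij] add [nhsri,zwzf] -> 16 lines: oqdfl nlgpb nouaq fbfnv eoxg shstp ndeo ggkai yddy ldpok ryejk kwe nhsri zwzf gbgqz onzx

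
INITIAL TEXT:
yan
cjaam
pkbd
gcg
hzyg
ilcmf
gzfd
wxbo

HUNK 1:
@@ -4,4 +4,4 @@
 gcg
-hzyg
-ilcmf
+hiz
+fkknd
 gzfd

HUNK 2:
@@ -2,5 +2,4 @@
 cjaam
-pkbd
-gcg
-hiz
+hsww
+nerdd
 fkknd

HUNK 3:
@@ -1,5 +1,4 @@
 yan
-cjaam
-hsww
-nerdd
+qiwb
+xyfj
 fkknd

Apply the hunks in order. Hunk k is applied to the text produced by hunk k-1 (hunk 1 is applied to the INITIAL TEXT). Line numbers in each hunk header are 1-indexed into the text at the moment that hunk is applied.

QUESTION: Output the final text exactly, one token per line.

Answer: yan
qiwb
xyfj
fkknd
gzfd
wxbo

Derivation:
Hunk 1: at line 4 remove [hzyg,ilcmf] add [hiz,fkknd] -> 8 lines: yan cjaam pkbd gcg hiz fkknd gzfd wxbo
Hunk 2: at line 2 remove [pkbd,gcg,hiz] add [hsww,nerdd] -> 7 lines: yan cjaam hsww nerdd fkknd gzfd wxbo
Hunk 3: at line 1 remove [cjaam,hsww,nerdd] add [qiwb,xyfj] -> 6 lines: yan qiwb xyfj fkknd gzfd wxbo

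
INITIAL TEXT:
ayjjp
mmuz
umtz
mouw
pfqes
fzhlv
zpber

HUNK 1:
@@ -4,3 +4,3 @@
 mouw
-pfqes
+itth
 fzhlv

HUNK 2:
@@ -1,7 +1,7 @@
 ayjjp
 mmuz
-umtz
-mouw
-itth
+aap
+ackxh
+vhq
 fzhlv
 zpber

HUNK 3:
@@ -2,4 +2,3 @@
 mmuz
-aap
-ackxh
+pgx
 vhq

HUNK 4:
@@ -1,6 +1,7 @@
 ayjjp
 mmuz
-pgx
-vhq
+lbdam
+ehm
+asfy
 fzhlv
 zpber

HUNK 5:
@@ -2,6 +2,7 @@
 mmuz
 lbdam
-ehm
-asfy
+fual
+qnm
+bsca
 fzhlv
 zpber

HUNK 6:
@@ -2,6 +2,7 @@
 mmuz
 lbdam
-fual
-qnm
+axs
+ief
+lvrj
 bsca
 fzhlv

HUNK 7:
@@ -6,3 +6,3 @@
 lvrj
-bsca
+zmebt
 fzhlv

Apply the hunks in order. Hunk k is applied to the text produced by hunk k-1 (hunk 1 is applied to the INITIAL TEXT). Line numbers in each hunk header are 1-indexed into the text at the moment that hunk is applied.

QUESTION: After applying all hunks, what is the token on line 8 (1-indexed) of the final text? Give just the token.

Answer: fzhlv

Derivation:
Hunk 1: at line 4 remove [pfqes] add [itth] -> 7 lines: ayjjp mmuz umtz mouw itth fzhlv zpber
Hunk 2: at line 1 remove [umtz,mouw,itth] add [aap,ackxh,vhq] -> 7 lines: ayjjp mmuz aap ackxh vhq fzhlv zpber
Hunk 3: at line 2 remove [aap,ackxh] add [pgx] -> 6 lines: ayjjp mmuz pgx vhq fzhlv zpber
Hunk 4: at line 1 remove [pgx,vhq] add [lbdam,ehm,asfy] -> 7 lines: ayjjp mmuz lbdam ehm asfy fzhlv zpber
Hunk 5: at line 2 remove [ehm,asfy] add [fual,qnm,bsca] -> 8 lines: ayjjp mmuz lbdam fual qnm bsca fzhlv zpber
Hunk 6: at line 2 remove [fual,qnm] add [axs,ief,lvrj] -> 9 lines: ayjjp mmuz lbdam axs ief lvrj bsca fzhlv zpber
Hunk 7: at line 6 remove [bsca] add [zmebt] -> 9 lines: ayjjp mmuz lbdam axs ief lvrj zmebt fzhlv zpber
Final line 8: fzhlv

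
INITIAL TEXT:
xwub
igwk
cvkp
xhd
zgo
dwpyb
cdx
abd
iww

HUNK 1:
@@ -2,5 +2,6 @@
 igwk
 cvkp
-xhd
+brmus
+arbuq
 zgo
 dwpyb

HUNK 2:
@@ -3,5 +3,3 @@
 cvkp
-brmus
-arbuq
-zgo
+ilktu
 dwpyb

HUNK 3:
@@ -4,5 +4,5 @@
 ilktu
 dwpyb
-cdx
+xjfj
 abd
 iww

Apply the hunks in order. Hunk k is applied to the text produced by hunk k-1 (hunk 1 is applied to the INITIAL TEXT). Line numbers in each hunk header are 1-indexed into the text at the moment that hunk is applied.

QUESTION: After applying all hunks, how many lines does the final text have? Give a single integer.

Answer: 8

Derivation:
Hunk 1: at line 2 remove [xhd] add [brmus,arbuq] -> 10 lines: xwub igwk cvkp brmus arbuq zgo dwpyb cdx abd iww
Hunk 2: at line 3 remove [brmus,arbuq,zgo] add [ilktu] -> 8 lines: xwub igwk cvkp ilktu dwpyb cdx abd iww
Hunk 3: at line 4 remove [cdx] add [xjfj] -> 8 lines: xwub igwk cvkp ilktu dwpyb xjfj abd iww
Final line count: 8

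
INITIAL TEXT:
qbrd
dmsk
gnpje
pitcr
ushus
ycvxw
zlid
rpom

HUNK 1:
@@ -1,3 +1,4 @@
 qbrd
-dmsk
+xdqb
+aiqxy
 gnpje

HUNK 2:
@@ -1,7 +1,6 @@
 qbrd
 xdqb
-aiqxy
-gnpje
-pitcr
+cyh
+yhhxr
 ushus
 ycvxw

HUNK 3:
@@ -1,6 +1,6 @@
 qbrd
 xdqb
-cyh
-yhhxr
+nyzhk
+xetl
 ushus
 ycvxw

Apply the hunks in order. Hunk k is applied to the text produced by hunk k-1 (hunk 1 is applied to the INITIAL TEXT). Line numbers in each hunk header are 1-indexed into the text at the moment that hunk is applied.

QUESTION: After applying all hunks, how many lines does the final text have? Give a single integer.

Answer: 8

Derivation:
Hunk 1: at line 1 remove [dmsk] add [xdqb,aiqxy] -> 9 lines: qbrd xdqb aiqxy gnpje pitcr ushus ycvxw zlid rpom
Hunk 2: at line 1 remove [aiqxy,gnpje,pitcr] add [cyh,yhhxr] -> 8 lines: qbrd xdqb cyh yhhxr ushus ycvxw zlid rpom
Hunk 3: at line 1 remove [cyh,yhhxr] add [nyzhk,xetl] -> 8 lines: qbrd xdqb nyzhk xetl ushus ycvxw zlid rpom
Final line count: 8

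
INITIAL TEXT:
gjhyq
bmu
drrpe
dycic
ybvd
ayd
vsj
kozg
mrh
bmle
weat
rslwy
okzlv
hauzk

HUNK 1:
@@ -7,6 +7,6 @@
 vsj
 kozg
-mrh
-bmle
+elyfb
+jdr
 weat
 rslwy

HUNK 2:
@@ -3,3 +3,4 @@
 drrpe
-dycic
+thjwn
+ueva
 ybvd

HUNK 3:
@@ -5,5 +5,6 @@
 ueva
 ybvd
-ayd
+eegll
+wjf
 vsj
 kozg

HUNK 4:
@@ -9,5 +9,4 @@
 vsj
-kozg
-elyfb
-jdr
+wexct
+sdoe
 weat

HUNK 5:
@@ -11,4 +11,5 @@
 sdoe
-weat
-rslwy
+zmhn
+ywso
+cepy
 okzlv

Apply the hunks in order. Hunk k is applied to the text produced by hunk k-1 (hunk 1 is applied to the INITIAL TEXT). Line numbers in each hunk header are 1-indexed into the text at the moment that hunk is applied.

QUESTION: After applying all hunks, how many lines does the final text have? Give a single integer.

Hunk 1: at line 7 remove [mrh,bmle] add [elyfb,jdr] -> 14 lines: gjhyq bmu drrpe dycic ybvd ayd vsj kozg elyfb jdr weat rslwy okzlv hauzk
Hunk 2: at line 3 remove [dycic] add [thjwn,ueva] -> 15 lines: gjhyq bmu drrpe thjwn ueva ybvd ayd vsj kozg elyfb jdr weat rslwy okzlv hauzk
Hunk 3: at line 5 remove [ayd] add [eegll,wjf] -> 16 lines: gjhyq bmu drrpe thjwn ueva ybvd eegll wjf vsj kozg elyfb jdr weat rslwy okzlv hauzk
Hunk 4: at line 9 remove [kozg,elyfb,jdr] add [wexct,sdoe] -> 15 lines: gjhyq bmu drrpe thjwn ueva ybvd eegll wjf vsj wexct sdoe weat rslwy okzlv hauzk
Hunk 5: at line 11 remove [weat,rslwy] add [zmhn,ywso,cepy] -> 16 lines: gjhyq bmu drrpe thjwn ueva ybvd eegll wjf vsj wexct sdoe zmhn ywso cepy okzlv hauzk
Final line count: 16

Answer: 16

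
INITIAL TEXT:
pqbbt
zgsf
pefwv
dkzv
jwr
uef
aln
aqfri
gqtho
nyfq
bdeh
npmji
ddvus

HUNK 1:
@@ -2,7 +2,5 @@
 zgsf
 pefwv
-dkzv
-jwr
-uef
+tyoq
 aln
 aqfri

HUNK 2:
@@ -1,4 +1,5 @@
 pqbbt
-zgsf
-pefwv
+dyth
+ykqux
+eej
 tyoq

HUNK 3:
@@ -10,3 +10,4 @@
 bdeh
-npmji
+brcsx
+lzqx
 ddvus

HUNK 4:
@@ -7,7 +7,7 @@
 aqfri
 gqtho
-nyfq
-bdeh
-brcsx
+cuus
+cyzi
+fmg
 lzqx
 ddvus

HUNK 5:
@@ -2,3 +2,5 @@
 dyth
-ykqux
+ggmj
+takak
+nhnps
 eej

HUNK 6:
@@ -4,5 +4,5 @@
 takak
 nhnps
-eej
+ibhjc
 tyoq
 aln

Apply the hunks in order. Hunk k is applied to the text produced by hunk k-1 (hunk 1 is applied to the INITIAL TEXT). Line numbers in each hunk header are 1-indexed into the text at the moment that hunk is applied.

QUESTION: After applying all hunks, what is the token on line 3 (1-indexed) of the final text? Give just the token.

Answer: ggmj

Derivation:
Hunk 1: at line 2 remove [dkzv,jwr,uef] add [tyoq] -> 11 lines: pqbbt zgsf pefwv tyoq aln aqfri gqtho nyfq bdeh npmji ddvus
Hunk 2: at line 1 remove [zgsf,pefwv] add [dyth,ykqux,eej] -> 12 lines: pqbbt dyth ykqux eej tyoq aln aqfri gqtho nyfq bdeh npmji ddvus
Hunk 3: at line 10 remove [npmji] add [brcsx,lzqx] -> 13 lines: pqbbt dyth ykqux eej tyoq aln aqfri gqtho nyfq bdeh brcsx lzqx ddvus
Hunk 4: at line 7 remove [nyfq,bdeh,brcsx] add [cuus,cyzi,fmg] -> 13 lines: pqbbt dyth ykqux eej tyoq aln aqfri gqtho cuus cyzi fmg lzqx ddvus
Hunk 5: at line 2 remove [ykqux] add [ggmj,takak,nhnps] -> 15 lines: pqbbt dyth ggmj takak nhnps eej tyoq aln aqfri gqtho cuus cyzi fmg lzqx ddvus
Hunk 6: at line 4 remove [eej] add [ibhjc] -> 15 lines: pqbbt dyth ggmj takak nhnps ibhjc tyoq aln aqfri gqtho cuus cyzi fmg lzqx ddvus
Final line 3: ggmj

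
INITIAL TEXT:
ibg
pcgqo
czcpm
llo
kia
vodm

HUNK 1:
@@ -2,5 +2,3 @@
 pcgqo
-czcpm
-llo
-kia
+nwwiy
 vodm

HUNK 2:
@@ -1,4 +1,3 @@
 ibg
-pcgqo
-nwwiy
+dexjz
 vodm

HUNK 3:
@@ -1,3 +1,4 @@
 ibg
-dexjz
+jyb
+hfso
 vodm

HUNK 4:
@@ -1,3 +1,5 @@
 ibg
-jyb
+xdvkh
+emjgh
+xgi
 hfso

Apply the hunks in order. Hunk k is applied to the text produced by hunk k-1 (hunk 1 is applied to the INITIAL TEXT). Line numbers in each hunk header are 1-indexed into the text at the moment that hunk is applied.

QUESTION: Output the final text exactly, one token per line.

Answer: ibg
xdvkh
emjgh
xgi
hfso
vodm

Derivation:
Hunk 1: at line 2 remove [czcpm,llo,kia] add [nwwiy] -> 4 lines: ibg pcgqo nwwiy vodm
Hunk 2: at line 1 remove [pcgqo,nwwiy] add [dexjz] -> 3 lines: ibg dexjz vodm
Hunk 3: at line 1 remove [dexjz] add [jyb,hfso] -> 4 lines: ibg jyb hfso vodm
Hunk 4: at line 1 remove [jyb] add [xdvkh,emjgh,xgi] -> 6 lines: ibg xdvkh emjgh xgi hfso vodm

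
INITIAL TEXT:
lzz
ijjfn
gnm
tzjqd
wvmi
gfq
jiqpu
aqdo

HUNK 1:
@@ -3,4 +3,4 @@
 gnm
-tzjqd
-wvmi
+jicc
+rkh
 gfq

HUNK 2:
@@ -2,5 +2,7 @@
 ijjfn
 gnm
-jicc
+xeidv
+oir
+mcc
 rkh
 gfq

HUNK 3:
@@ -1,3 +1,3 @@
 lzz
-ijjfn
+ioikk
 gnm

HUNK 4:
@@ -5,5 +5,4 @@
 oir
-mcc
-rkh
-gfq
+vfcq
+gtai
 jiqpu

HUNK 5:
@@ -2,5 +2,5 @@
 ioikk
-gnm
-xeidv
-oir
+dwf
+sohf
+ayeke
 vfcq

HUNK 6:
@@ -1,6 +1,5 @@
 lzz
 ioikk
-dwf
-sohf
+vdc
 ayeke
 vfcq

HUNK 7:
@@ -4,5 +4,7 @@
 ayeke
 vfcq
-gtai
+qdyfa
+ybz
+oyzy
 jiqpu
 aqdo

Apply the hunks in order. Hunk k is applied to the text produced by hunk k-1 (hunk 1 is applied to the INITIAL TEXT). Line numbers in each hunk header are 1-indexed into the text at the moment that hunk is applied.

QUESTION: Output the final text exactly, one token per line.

Hunk 1: at line 3 remove [tzjqd,wvmi] add [jicc,rkh] -> 8 lines: lzz ijjfn gnm jicc rkh gfq jiqpu aqdo
Hunk 2: at line 2 remove [jicc] add [xeidv,oir,mcc] -> 10 lines: lzz ijjfn gnm xeidv oir mcc rkh gfq jiqpu aqdo
Hunk 3: at line 1 remove [ijjfn] add [ioikk] -> 10 lines: lzz ioikk gnm xeidv oir mcc rkh gfq jiqpu aqdo
Hunk 4: at line 5 remove [mcc,rkh,gfq] add [vfcq,gtai] -> 9 lines: lzz ioikk gnm xeidv oir vfcq gtai jiqpu aqdo
Hunk 5: at line 2 remove [gnm,xeidv,oir] add [dwf,sohf,ayeke] -> 9 lines: lzz ioikk dwf sohf ayeke vfcq gtai jiqpu aqdo
Hunk 6: at line 1 remove [dwf,sohf] add [vdc] -> 8 lines: lzz ioikk vdc ayeke vfcq gtai jiqpu aqdo
Hunk 7: at line 4 remove [gtai] add [qdyfa,ybz,oyzy] -> 10 lines: lzz ioikk vdc ayeke vfcq qdyfa ybz oyzy jiqpu aqdo

Answer: lzz
ioikk
vdc
ayeke
vfcq
qdyfa
ybz
oyzy
jiqpu
aqdo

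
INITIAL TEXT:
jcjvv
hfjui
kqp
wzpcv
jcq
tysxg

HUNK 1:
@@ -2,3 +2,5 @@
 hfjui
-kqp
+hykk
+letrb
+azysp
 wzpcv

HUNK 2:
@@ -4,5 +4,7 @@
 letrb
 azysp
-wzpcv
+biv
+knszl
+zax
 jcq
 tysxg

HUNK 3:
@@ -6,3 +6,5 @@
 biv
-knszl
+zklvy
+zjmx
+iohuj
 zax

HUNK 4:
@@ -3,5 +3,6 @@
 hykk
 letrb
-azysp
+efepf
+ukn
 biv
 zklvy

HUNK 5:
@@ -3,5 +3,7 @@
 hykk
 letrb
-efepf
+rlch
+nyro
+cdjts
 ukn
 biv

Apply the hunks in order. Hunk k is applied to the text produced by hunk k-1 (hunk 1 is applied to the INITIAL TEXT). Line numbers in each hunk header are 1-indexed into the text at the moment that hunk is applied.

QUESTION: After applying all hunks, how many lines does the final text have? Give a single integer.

Answer: 15

Derivation:
Hunk 1: at line 2 remove [kqp] add [hykk,letrb,azysp] -> 8 lines: jcjvv hfjui hykk letrb azysp wzpcv jcq tysxg
Hunk 2: at line 4 remove [wzpcv] add [biv,knszl,zax] -> 10 lines: jcjvv hfjui hykk letrb azysp biv knszl zax jcq tysxg
Hunk 3: at line 6 remove [knszl] add [zklvy,zjmx,iohuj] -> 12 lines: jcjvv hfjui hykk letrb azysp biv zklvy zjmx iohuj zax jcq tysxg
Hunk 4: at line 3 remove [azysp] add [efepf,ukn] -> 13 lines: jcjvv hfjui hykk letrb efepf ukn biv zklvy zjmx iohuj zax jcq tysxg
Hunk 5: at line 3 remove [efepf] add [rlch,nyro,cdjts] -> 15 lines: jcjvv hfjui hykk letrb rlch nyro cdjts ukn biv zklvy zjmx iohuj zax jcq tysxg
Final line count: 15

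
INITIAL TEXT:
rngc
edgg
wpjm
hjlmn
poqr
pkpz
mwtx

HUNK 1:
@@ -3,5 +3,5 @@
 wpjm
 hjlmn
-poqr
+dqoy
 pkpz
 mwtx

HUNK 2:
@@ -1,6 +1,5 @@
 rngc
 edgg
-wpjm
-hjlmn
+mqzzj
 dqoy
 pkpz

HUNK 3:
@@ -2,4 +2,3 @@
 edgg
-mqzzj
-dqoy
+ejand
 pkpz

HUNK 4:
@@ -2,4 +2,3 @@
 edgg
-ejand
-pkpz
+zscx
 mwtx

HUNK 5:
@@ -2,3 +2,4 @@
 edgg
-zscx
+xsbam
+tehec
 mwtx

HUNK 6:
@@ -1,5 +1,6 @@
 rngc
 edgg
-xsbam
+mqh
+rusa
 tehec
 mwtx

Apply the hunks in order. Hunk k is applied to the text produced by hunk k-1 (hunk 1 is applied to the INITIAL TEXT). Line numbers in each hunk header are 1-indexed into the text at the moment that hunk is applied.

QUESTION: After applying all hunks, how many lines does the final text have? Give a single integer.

Answer: 6

Derivation:
Hunk 1: at line 3 remove [poqr] add [dqoy] -> 7 lines: rngc edgg wpjm hjlmn dqoy pkpz mwtx
Hunk 2: at line 1 remove [wpjm,hjlmn] add [mqzzj] -> 6 lines: rngc edgg mqzzj dqoy pkpz mwtx
Hunk 3: at line 2 remove [mqzzj,dqoy] add [ejand] -> 5 lines: rngc edgg ejand pkpz mwtx
Hunk 4: at line 2 remove [ejand,pkpz] add [zscx] -> 4 lines: rngc edgg zscx mwtx
Hunk 5: at line 2 remove [zscx] add [xsbam,tehec] -> 5 lines: rngc edgg xsbam tehec mwtx
Hunk 6: at line 1 remove [xsbam] add [mqh,rusa] -> 6 lines: rngc edgg mqh rusa tehec mwtx
Final line count: 6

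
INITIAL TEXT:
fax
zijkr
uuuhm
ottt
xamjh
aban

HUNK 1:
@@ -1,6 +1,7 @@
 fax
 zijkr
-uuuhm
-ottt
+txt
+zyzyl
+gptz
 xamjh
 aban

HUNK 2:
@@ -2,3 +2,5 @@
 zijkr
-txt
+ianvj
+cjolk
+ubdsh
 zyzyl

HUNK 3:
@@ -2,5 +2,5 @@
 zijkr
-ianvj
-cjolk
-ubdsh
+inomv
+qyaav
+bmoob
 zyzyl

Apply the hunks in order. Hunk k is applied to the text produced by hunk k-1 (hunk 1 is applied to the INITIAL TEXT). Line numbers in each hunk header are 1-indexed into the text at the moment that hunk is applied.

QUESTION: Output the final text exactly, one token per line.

Hunk 1: at line 1 remove [uuuhm,ottt] add [txt,zyzyl,gptz] -> 7 lines: fax zijkr txt zyzyl gptz xamjh aban
Hunk 2: at line 2 remove [txt] add [ianvj,cjolk,ubdsh] -> 9 lines: fax zijkr ianvj cjolk ubdsh zyzyl gptz xamjh aban
Hunk 3: at line 2 remove [ianvj,cjolk,ubdsh] add [inomv,qyaav,bmoob] -> 9 lines: fax zijkr inomv qyaav bmoob zyzyl gptz xamjh aban

Answer: fax
zijkr
inomv
qyaav
bmoob
zyzyl
gptz
xamjh
aban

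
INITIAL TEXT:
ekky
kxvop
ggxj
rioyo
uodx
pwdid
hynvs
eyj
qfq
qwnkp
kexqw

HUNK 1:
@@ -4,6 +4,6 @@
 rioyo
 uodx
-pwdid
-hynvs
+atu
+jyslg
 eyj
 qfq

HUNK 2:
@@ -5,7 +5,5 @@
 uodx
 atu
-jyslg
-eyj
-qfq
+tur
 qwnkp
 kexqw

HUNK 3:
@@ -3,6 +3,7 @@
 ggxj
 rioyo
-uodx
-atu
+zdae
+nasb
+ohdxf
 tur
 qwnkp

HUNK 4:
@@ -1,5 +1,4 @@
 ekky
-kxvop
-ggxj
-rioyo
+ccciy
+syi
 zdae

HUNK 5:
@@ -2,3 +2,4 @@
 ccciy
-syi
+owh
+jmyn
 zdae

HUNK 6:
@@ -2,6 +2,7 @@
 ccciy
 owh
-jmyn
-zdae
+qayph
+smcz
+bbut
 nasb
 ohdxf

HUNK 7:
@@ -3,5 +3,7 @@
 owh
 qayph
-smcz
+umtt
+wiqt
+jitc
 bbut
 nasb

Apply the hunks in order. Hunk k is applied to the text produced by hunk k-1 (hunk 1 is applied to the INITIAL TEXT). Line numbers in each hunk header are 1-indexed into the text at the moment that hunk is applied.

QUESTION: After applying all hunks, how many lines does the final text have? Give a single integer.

Answer: 13

Derivation:
Hunk 1: at line 4 remove [pwdid,hynvs] add [atu,jyslg] -> 11 lines: ekky kxvop ggxj rioyo uodx atu jyslg eyj qfq qwnkp kexqw
Hunk 2: at line 5 remove [jyslg,eyj,qfq] add [tur] -> 9 lines: ekky kxvop ggxj rioyo uodx atu tur qwnkp kexqw
Hunk 3: at line 3 remove [uodx,atu] add [zdae,nasb,ohdxf] -> 10 lines: ekky kxvop ggxj rioyo zdae nasb ohdxf tur qwnkp kexqw
Hunk 4: at line 1 remove [kxvop,ggxj,rioyo] add [ccciy,syi] -> 9 lines: ekky ccciy syi zdae nasb ohdxf tur qwnkp kexqw
Hunk 5: at line 2 remove [syi] add [owh,jmyn] -> 10 lines: ekky ccciy owh jmyn zdae nasb ohdxf tur qwnkp kexqw
Hunk 6: at line 2 remove [jmyn,zdae] add [qayph,smcz,bbut] -> 11 lines: ekky ccciy owh qayph smcz bbut nasb ohdxf tur qwnkp kexqw
Hunk 7: at line 3 remove [smcz] add [umtt,wiqt,jitc] -> 13 lines: ekky ccciy owh qayph umtt wiqt jitc bbut nasb ohdxf tur qwnkp kexqw
Final line count: 13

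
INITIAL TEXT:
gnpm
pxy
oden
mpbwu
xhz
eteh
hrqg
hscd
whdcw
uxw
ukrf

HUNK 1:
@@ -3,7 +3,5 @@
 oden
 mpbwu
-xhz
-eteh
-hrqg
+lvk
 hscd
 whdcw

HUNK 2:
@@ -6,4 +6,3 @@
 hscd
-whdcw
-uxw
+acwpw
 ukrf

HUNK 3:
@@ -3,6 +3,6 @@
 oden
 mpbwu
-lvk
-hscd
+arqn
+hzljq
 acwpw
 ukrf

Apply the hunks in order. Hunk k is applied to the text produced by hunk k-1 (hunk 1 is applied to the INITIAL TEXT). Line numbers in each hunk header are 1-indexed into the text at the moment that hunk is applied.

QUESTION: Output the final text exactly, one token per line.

Answer: gnpm
pxy
oden
mpbwu
arqn
hzljq
acwpw
ukrf

Derivation:
Hunk 1: at line 3 remove [xhz,eteh,hrqg] add [lvk] -> 9 lines: gnpm pxy oden mpbwu lvk hscd whdcw uxw ukrf
Hunk 2: at line 6 remove [whdcw,uxw] add [acwpw] -> 8 lines: gnpm pxy oden mpbwu lvk hscd acwpw ukrf
Hunk 3: at line 3 remove [lvk,hscd] add [arqn,hzljq] -> 8 lines: gnpm pxy oden mpbwu arqn hzljq acwpw ukrf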